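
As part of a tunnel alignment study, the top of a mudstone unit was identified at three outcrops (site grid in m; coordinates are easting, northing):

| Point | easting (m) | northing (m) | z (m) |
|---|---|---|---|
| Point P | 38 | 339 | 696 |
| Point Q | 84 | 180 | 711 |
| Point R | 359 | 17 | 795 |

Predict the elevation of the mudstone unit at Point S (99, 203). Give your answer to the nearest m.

715 m

Let the plane be z = a·easting + b·northing + c.
Point Q−Point P: 46a − 159b = 15;  Point R−Point P: 321a − 322b = 99.
Solving gives a = 0.30118, b = −0.00720.
Then c = 696 − a·38 − b·339 = 687.00.
At (99, 203): z = 29.8 − 1.5 + 687.00 = 715.4 m.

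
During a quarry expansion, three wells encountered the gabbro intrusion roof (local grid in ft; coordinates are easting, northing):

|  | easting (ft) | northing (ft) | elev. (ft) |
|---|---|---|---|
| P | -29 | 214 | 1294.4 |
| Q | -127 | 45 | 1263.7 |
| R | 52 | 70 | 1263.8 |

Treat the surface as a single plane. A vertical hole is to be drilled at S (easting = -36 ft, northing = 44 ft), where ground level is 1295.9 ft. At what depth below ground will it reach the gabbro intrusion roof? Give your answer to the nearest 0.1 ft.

34.9 ft

Two edge vectors: P→Q = (-98, -169, -30.7), P→R = (81, -144, -30.6).
Normal n = (P→Q) × (P→R) = (750.6, -5485.5, 27801).
So ∂z/∂easting = −n_x/n_z = −0.02700 and ∂z/∂northing = −n_y/n_z = 0.19731.
Intercept c from P: 1294.4 − 0.78 − 42.22 = 1251.39.
At (-36, 44): z_contact = 0.97 + 8.68 + 1251.39 = 1261.05 ft.
Depth below ground = 1295.9 − 1261.05 = 34.9 ft.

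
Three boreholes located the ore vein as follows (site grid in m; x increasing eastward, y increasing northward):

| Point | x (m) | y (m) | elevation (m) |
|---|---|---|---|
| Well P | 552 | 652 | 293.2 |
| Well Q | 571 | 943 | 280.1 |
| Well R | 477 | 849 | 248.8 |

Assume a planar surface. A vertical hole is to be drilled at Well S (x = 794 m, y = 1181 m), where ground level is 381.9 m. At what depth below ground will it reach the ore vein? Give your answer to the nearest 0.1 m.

Two edge vectors: Well P→Well Q = (19, 291, -13.1), Well P→Well R = (-75, 197, -44.4).
Normal n = (Well P→Well Q) × (Well P→Well R) = (-10339.7, 1826.1, 25568).
So ∂z/∂x = −n_x/n_z = 0.404400 and ∂z/∂y = −n_y/n_z = −0.071421.
Intercept c from Well P: 293.2 − 223.23 + 46.57 = 116.54.
At (794, 1181): z_contact = 321.09 − 84.35 + 116.54 = 353.28 m.
Depth below ground = 381.9 − 353.28 = 28.6 m.

28.6 m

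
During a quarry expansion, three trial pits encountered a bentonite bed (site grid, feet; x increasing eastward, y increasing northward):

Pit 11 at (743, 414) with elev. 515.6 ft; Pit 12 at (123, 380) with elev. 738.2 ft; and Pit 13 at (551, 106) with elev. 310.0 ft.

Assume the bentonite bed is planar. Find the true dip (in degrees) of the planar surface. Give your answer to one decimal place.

45.3°

Let the plane be z = a·x + b·y + c.
Pit 12−Pit 11: −620a − 34b = 222.6;  Pit 13−Pit 11: −192a − 308b = −205.6.
Solving gives a = −0.40964, b = 0.92289.
Gradient magnitude |∇z| = √(a² + b²) = √(0.16781 + 0.85173) = 1.00972.
True dip = arctan(1.00972) = 45.3°, dipping toward SSE (azimuth ≈ 156°).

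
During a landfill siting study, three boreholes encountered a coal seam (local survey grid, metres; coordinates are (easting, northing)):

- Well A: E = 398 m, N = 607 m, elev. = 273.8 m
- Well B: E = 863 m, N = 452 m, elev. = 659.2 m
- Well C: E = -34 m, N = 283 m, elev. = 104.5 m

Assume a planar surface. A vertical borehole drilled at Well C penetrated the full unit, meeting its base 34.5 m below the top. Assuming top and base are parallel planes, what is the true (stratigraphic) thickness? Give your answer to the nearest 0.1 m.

Let the plane be z = a·E + b·N + c.
Well B−Well A: 465a − 155b = 385.4;  Well C−Well A: −432a − 324b = −169.3.
Solving gives a = 0.69438, b = −0.40331.
|∇z| = √(a²+b²) = 0.80301, so dip δ = arctan(0.80301) = 38.76°.
True thickness = vertical thickness × cos δ = 34.5 × cos 38.76° = 26.9 m.

26.9 m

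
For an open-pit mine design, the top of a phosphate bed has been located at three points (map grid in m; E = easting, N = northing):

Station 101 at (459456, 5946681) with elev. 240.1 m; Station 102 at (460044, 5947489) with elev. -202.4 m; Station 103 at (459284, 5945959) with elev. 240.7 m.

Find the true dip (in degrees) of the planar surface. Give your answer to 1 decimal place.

Two edge vectors: Station 101→Station 102 = (588, 808, -442.5), Station 101→Station 103 = (-172, -722, 0.6).
Normal n = (Station 101→Station 102) × (Station 101→Station 103) = (-319000.2, 75757.2, -285560).
So ∂z/∂E = −n_x/n_z = −1.11710 and ∂z/∂N = −n_y/n_z = 0.26529.
Gradient magnitude |∇z| = √(a² + b²) = √(1.24792 + 0.07038) = 1.14817.
True dip = arctan(1.14817) = 48.9°, dipping toward ESE (azimuth ≈ 103°).

48.9°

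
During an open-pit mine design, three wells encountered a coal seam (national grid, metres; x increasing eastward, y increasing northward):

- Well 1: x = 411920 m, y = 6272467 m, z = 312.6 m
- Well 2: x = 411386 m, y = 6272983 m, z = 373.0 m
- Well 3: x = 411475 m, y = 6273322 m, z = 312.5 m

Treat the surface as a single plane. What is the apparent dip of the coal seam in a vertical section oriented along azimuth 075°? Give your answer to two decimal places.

Two edge vectors: Well 1→Well 2 = (-534, 516, 60.4), Well 1→Well 3 = (-445, 855, -0.1).
Normal n = (Well 1→Well 2) × (Well 1→Well 3) = (-51693.6, -26931.4, -226950).
So ∂z/∂x = −n_x/n_z = −0.22778 and ∂z/∂y = −n_y/n_z = −0.11867.
Unit vector along 075° is (sin 75°, cos 75°) = (0.9659, 0.2588).
Slope in that direction = a·(0.9659) + b·(0.2588) = −0.25073.
Apparent dip = arctan|0.25073| = 14.08° (true dip is 14.4°, so apparent ≤ true as expected).

14.08°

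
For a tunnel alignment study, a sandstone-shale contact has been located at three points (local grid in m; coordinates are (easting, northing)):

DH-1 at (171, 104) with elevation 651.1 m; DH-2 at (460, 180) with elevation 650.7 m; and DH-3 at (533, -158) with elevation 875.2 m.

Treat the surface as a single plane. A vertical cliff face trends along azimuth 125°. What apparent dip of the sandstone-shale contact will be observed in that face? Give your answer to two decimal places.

Let the plane be z = a·E + b·N + c.
DH-2−DH-1: 289a + 76b = −0.4;  DH-3−DH-1: 362a − 262b = 224.1.
Solving gives a = 0.16397, b = −0.62879.
Unit vector along 125° is (sin 125°, cos 125°) = (0.8192, -0.5736).
Slope in that direction = a·(0.8192) + b·(-0.5736) = 0.49498.
Apparent dip = arctan|0.49498| = 26.33° (true dip is 33.0°, so apparent ≤ true as expected).

26.33°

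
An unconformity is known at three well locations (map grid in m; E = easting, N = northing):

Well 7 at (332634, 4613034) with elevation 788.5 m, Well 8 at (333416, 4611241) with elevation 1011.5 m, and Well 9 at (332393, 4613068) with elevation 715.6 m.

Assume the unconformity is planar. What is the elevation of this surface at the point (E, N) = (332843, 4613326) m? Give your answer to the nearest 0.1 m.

854.3 m

Let the plane be z = a·E + b·N + c.
Well 8−Well 7: 782a − 1793b = 223;  Well 9−Well 7: −241a + 34b = −72.9.
Solving gives a = 0.303625424, b = 0.008050798.
Then c = 788.5 − a·332634 − b·4613034 = −137346.25.
At (332843, 4613326): z = 101059.6 + 37141.0 − 137346.25 = 854.3 m.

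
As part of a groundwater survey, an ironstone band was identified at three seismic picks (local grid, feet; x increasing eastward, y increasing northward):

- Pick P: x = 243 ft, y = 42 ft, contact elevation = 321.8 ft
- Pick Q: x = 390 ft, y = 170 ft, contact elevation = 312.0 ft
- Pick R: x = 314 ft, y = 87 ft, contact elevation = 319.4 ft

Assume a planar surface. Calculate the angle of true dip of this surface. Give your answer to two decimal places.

8.47°

Two edge vectors: Pick P→Pick Q = (147, 128, -9.8), Pick P→Pick R = (71, 45, -2.4).
Normal n = (Pick P→Pick Q) × (Pick P→Pick R) = (133.8, -343, -2473).
So ∂z/∂x = −n_x/n_z = 0.05410 and ∂z/∂y = −n_y/n_z = −0.13870.
Gradient magnitude |∇z| = √(a² + b²) = √(0.00293 + 0.01924) = 0.14888.
True dip = arctan(0.14888) = 8.47°, dipping toward NNW (azimuth ≈ 339°).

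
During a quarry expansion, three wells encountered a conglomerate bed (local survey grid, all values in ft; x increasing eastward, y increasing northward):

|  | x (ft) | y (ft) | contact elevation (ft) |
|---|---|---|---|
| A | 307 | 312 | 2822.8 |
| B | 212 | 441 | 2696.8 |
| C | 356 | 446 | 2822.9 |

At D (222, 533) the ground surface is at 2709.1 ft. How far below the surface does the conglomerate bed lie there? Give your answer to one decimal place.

Two edge vectors: A→B = (-95, 129, -126), A→C = (49, 134, 0.1).
Normal n = (A→B) × (A→C) = (16896.9, -6164.5, -19051).
So ∂z/∂x = −n_x/n_z = 0.88693 and ∂z/∂y = −n_y/n_z = −0.32358.
Intercept c from A: 2822.8 − 272.29 + 100.96 = 2651.47.
At (222, 533): z_contact = 196.90 − 172.47 + 2651.47 = 2675.90 ft.
Depth below ground = 2709.1 − 2675.90 = 33.2 ft.

33.2 ft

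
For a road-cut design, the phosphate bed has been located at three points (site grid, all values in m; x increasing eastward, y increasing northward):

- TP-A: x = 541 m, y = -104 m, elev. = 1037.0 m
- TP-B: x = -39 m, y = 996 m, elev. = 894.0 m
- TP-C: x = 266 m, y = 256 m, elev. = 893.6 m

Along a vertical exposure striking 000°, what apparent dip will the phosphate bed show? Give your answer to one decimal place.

25.1°

Two edge vectors: TP-A→TP-B = (-580, 1100, -143), TP-A→TP-C = (-275, 360, -143.4).
Normal n = (TP-A→TP-B) × (TP-A→TP-C) = (-106260, -43847, 93700).
So ∂z/∂x = −n_x/n_z = 1.13404 and ∂z/∂y = −n_y/n_z = 0.46795.
Unit vector along 000° is (sin 0°, cos 0°) = (0.0000, 1.0000).
Slope in that direction = a·(0.0000) + b·(1.0000) = 0.46795.
Apparent dip = arctan|0.46795| = 25.1° (true dip is 50.8°, so apparent ≤ true as expected).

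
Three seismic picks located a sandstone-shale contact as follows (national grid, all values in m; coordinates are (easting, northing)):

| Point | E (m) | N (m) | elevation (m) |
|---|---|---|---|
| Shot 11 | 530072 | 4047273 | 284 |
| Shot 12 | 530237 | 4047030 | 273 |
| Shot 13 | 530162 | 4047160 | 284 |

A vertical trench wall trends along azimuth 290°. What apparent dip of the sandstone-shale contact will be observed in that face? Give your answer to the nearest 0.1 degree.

Let the plane be z = a·E + b·N + c.
Shot 12−Shot 11: 165a − 243b = −11;  Shot 13−Shot 11: 90a − 113b = 0.
Solving gives a = 0.38543, b = 0.30698.
Unit vector along 290° is (sin 290°, cos 290°) = (-0.9397, 0.3420).
Slope in that direction = a·(-0.9397) + b·(0.3420) = −0.25719.
Apparent dip = arctan|0.25719| = 14.4° (true dip is 26.2°, so apparent ≤ true as expected).

14.4°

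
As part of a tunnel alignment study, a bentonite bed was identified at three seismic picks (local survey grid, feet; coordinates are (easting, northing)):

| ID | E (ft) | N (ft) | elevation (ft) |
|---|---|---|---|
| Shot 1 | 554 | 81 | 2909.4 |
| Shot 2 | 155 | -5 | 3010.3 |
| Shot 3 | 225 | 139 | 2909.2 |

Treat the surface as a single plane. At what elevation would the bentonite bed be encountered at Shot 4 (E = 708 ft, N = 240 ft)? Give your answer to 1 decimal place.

2789.1 ft

Two edge vectors: Shot 1→Shot 2 = (-399, -86, 100.9), Shot 1→Shot 3 = (-329, 58, -0.2).
Normal n = (Shot 1→Shot 2) × (Shot 1→Shot 3) = (-5835, -33275.9, -51436).
So ∂z/∂E = −n_x/n_z = −0.11344 and ∂z/∂N = −n_y/n_z = −0.64694.
Intercept c from Shot 1: 2909.4 + 62.85 + 52.40 = 3024.65.
At (708, 240): z = −80.3 − 155.3 + 3024.65 = 2789.1 ft.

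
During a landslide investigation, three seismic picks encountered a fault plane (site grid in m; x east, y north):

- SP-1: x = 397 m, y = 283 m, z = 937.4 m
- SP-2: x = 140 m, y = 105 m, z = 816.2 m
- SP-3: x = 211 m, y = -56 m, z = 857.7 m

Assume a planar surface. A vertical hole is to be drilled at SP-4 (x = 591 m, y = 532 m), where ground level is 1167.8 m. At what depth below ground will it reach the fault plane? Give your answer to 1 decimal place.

Two edge vectors: SP-1→SP-2 = (-257, -178, -121.2), SP-1→SP-3 = (-186, -339, -79.7).
Normal n = (SP-1→SP-2) × (SP-1→SP-3) = (-26900.2, 2060.3, 54015).
So ∂z/∂x = −n_x/n_z = 0.49801 and ∂z/∂y = −n_y/n_z = −0.03814.
Intercept c from SP-1: 937.4 − 197.71 + 10.79 = 750.48.
At (591, 532): z_contact = 294.33 − 20.29 + 750.48 = 1024.52 m.
Depth below ground = 1167.8 − 1024.52 = 143.3 m.

143.3 m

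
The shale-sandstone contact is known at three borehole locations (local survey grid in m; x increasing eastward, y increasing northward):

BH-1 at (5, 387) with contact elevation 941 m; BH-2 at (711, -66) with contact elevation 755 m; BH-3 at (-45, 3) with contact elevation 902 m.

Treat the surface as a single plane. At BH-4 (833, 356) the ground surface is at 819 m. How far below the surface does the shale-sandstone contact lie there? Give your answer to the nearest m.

33 m

Let the plane be z = a·x + b·y + c.
BH-2−BH-1: 706a − 453b = −186;  BH-3−BH-1: −50a − 384b = −39.
Solving gives a = −0.18300, b = 0.12539.
Then c = 941 − a·5 − b·387 = 893.39.
At (833, 356): z_contact = −152.4 + 44.6 + 893.39 = 785.6 m.
Depth below ground = 819 − 785.6 = 33 m.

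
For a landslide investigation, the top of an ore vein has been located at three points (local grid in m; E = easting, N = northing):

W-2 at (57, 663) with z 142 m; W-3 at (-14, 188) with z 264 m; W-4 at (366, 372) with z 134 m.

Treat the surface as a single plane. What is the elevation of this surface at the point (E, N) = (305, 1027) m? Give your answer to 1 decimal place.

Two edge vectors: W-2→W-3 = (-71, -475, 122), W-2→W-4 = (309, -291, -8).
Normal n = (W-2→W-3) × (W-2→W-4) = (39302, 37130, 167436).
So ∂z/∂E = −n_x/n_z = −0.234728 and ∂z/∂N = −n_y/n_z = −0.221756.
Intercept c from W-2: 142 + 13.38 + 147.02 = 302.40.
At (305, 1027): z = −71.6 − 227.7 + 302.40 = 3.1 m.

3.1 m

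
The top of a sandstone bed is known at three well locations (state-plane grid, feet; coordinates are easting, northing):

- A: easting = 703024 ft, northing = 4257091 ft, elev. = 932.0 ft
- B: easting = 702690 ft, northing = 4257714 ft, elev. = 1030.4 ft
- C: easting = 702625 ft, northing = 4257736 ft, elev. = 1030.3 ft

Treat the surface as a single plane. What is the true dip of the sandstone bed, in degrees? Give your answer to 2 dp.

Let the plane be z = a·easting + b·northing + c.
B−A: −334a + 623b = 98.4;  C−A: −399a + 645b = 98.3.
Solving gives a = 0.06719, b = 0.19397.
Gradient magnitude |∇z| = √(a² + b²) = √(0.00451 + 0.03762) = 0.20527.
True dip = arctan(0.20527) = 11.60°, dipping toward SSW (azimuth ≈ 199°).

11.60°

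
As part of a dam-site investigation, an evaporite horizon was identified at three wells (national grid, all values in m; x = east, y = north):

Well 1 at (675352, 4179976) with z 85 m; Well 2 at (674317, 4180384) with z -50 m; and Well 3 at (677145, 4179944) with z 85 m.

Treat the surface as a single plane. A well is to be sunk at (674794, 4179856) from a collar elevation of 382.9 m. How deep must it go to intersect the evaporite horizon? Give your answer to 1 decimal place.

252.9 m

Let the plane be z = a·x + b·y + c.
Well 2−Well 1: −1035a + 408b = −135;  Well 3−Well 1: 1793a − 32b = 0.
Solving gives a = −0.006185354, b = −0.346573142.
Then c = 85 − a·675352 − b·4179976 = 1452929.71.
At (674794, 4179856): z_contact = −4173.84 − 1448625.83 + 1452929.71 = 130.04 m.
Depth below ground = 382.9 − 130.04 = 252.9 m.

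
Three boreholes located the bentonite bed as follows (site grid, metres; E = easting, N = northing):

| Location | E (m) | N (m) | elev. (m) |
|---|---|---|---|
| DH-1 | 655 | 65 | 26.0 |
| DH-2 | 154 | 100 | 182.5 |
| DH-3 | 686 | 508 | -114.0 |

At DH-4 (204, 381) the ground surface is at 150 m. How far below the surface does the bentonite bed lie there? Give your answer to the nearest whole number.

Two edge vectors: DH-1→DH-2 = (-501, 35, 156.5), DH-1→DH-3 = (31, 443, -140).
Normal n = (DH-1→DH-2) × (DH-1→DH-3) = (-74229.5, -65288.5, -223028).
So ∂z/∂E = −n_x/n_z = −0.33283 and ∂z/∂N = −n_y/n_z = −0.29274.
Intercept c from DH-1: 26 + 218.00 + 19.03 = 263.03.
At (204, 381): z_contact = −67.9 − 111.5 + 263.03 = 83.6 m.
Depth below ground = 150 − 83.6 = 66 m.

66 m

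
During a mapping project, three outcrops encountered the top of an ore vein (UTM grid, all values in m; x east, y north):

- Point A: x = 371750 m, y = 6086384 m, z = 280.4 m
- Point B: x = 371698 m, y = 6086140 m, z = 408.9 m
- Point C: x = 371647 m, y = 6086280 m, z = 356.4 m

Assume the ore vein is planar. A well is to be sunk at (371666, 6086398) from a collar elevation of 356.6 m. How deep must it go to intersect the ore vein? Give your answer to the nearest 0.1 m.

Let the plane be z = a·x + b·y + c.
Point B−Point A: −52a − 244b = 128.5;  Point C−Point A: −103a − 104b = 76.
Solving gives a = −0.262624214, b = −0.470670249.
Then c = 280.4 − a·371750 − b·6086384 = 2962590.83.
At (371666, 6086398): z_contact = −97608.49 − 2864686.46 + 2962590.83 = 295.87 m.
Depth below ground = 356.6 − 295.87 = 60.7 m.

60.7 m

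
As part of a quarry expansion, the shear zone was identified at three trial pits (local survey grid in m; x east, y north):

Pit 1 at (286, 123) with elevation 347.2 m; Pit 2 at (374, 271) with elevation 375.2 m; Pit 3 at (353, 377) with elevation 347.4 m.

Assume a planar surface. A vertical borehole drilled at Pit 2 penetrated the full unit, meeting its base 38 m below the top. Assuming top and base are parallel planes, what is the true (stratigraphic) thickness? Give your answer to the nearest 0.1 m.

32.7 m

Two edge vectors: Pit 1→Pit 2 = (88, 148, 28), Pit 1→Pit 3 = (67, 254, 0.2).
Normal n = (Pit 1→Pit 2) × (Pit 1→Pit 3) = (-7082.4, 1858.4, 12436).
So ∂z/∂x = −n_x/n_z = 0.56951 and ∂z/∂y = −n_y/n_z = −0.14944.
|∇z| = √(a²+b²) = 0.58879, so dip δ = arctan(0.58879) = 30.49°.
True thickness = vertical thickness × cos δ = 38 × cos 30.49° = 32.7 m.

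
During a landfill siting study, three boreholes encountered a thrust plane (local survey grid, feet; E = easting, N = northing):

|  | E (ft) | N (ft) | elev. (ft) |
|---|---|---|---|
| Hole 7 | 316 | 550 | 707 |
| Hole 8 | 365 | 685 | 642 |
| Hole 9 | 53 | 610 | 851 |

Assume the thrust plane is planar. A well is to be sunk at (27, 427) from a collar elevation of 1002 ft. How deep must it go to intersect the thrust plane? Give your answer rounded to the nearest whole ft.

Two edge vectors: Hole 7→Hole 8 = (49, 135, -65), Hole 7→Hole 9 = (-263, 60, 144).
Normal n = (Hole 7→Hole 8) × (Hole 7→Hole 9) = (23340, 10039, 38445).
So ∂z/∂E = −n_x/n_z = −0.60710 and ∂z/∂N = −n_y/n_z = −0.26113.
Intercept c from Hole 7: 707 + 191.84 + 143.62 = 1042.46.
At (27, 427): z_contact = −16.4 − 111.5 + 1042.46 = 914.6 ft.
Depth below ground = 1002 − 914.6 = 87 ft.

87 ft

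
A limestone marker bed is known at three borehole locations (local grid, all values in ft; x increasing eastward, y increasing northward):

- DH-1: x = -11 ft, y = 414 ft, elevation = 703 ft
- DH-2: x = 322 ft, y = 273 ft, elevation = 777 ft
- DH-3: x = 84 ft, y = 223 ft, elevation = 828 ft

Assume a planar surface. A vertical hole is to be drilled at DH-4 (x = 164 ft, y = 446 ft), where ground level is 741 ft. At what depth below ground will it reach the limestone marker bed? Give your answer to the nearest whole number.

Let the plane be z = a·x + b·y + c.
DH-2−DH-1: 333a − 141b = 74;  DH-3−DH-1: 95a − 191b = 125.
Solving gives a = −0.06953, b = −0.68903.
Then c = 703 − a·-11 − b·414 = 987.50.
At (164, 446): z_contact = −11.4 − 307.3 + 987.50 = 668.8 ft.
Depth below ground = 741 − 668.8 = 72 ft.

72 ft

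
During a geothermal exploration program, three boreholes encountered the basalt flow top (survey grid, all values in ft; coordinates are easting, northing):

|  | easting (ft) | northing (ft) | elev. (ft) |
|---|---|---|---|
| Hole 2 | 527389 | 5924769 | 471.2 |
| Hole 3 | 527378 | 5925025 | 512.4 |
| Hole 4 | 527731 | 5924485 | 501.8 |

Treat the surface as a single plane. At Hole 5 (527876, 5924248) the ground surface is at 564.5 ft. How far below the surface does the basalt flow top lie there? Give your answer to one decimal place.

Let the plane be z = a·easting + b·northing + c.
Hole 3−Hole 2: −11a + 256b = 41.2;  Hole 4−Hole 2: 342a − 284b = 30.6.
Solving gives a = 0.231373478, b = 0.170879329.
Then c = 471.2 − a·527389 − b·5924769 = −1133973.18.
At (527876, 5924248): z_contact = 122136.51 + 1012331.52 − 1133973.18 = 494.85 ft.
Depth below ground = 564.5 − 494.85 = 69.6 ft.

69.6 ft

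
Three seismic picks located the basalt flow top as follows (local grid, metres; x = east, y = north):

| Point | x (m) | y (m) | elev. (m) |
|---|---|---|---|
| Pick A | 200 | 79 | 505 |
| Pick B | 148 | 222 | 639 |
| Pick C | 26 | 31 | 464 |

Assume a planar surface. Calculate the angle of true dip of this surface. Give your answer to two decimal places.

42.91°

Two edge vectors: Pick A→Pick B = (-52, 143, 134), Pick A→Pick C = (-174, -48, -41).
Normal n = (Pick A→Pick B) × (Pick A→Pick C) = (569, -25448, 27378).
So ∂z/∂x = −n_x/n_z = −0.02078 and ∂z/∂y = −n_y/n_z = 0.92951.
Gradient magnitude |∇z| = √(a² + b²) = √(0.00043 + 0.86398) = 0.92974.
True dip = arctan(0.92974) = 42.91°, dipping toward S (azimuth ≈ 179°).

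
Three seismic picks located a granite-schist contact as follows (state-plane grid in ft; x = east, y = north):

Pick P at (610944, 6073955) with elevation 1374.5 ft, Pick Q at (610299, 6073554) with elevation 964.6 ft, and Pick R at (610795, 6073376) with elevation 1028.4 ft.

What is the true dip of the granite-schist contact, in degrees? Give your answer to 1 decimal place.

31.2°

Let the plane be z = a·x + b·y + c.
Pick Q−Pick P: −645a − 401b = −409.9;  Pick R−Pick P: −149a − 579b = −346.1.
Solving gives a = 0.31413, b = 0.51692.
Gradient magnitude |∇z| = √(a² + b²) = √(0.09868 + 0.26720) = 0.60488.
True dip = arctan(0.60488) = 31.2°, dipping toward SSW (azimuth ≈ 211°).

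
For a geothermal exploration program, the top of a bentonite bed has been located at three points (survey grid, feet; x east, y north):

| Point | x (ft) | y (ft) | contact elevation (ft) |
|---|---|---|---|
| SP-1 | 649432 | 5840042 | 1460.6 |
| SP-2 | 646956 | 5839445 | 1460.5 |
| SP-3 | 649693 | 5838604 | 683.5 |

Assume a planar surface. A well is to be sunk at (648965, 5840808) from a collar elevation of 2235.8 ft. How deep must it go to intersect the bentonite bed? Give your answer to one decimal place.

320.3 ft

Let the plane be z = a·x + b·y + c.
SP-2−SP-1: −2476a − 597b = −0.1;  SP-3−SP-1: 261a − 1438b = −777.1.
Solving gives a = −0.124797319, b = 0.517752364.
Then c = 1460.6 − a·649432 − b·5840042 = −2941187.58.
At (648965, 5840808): z_contact = −80989.09 + 3024092.15 − 2941187.58 = 1915.48 ft.
Depth below ground = 2235.8 − 1915.48 = 320.3 ft.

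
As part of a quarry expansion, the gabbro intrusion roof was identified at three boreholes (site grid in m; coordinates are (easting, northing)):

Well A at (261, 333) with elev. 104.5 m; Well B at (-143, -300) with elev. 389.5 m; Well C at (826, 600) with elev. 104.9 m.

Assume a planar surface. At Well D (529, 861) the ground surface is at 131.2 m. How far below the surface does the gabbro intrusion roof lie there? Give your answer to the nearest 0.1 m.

Two edge vectors: Well A→Well B = (-404, -633, 285), Well A→Well C = (565, 267, 0.4).
Normal n = (Well A→Well B) × (Well A→Well C) = (-76348.2, 161186.6, 249777).
So ∂z/∂E = −n_x/n_z = 0.30567 and ∂z/∂N = −n_y/n_z = −0.64532.
Intercept c from Well A: 104.5 − 79.78 + 214.89 = 239.61.
At (529, 861): z_contact = 161.70 − 555.62 + 239.61 = -154.31 m.
Depth below ground = 131.2 − (-154.31) = 285.5 m.

285.5 m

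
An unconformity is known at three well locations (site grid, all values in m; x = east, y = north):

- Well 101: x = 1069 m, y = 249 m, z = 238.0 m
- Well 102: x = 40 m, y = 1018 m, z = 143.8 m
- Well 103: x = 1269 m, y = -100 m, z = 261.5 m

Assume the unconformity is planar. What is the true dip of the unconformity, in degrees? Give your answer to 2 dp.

Two edge vectors: Well 101→Well 102 = (-1029, 769, -94.2), Well 101→Well 103 = (200, -349, 23.5).
Normal n = (Well 101→Well 102) × (Well 101→Well 103) = (-14804.3, 5341.5, 205321).
So ∂z/∂x = −n_x/n_z = 0.07210 and ∂z/∂y = −n_y/n_z = −0.02602.
Gradient magnitude |∇z| = √(a² + b²) = √(0.00520 + 0.00068) = 0.07665.
True dip = arctan(0.07665) = 4.38°, dipping toward WNW (azimuth ≈ 290°).

4.38°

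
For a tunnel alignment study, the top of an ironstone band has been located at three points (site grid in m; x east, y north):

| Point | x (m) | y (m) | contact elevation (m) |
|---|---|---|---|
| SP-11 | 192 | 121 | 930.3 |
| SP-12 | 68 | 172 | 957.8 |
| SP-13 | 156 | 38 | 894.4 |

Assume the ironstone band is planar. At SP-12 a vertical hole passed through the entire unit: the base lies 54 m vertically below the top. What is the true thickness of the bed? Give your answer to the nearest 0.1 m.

49.2 m

Let the plane be z = a·x + b·y + c.
SP-12−SP-11: −124a + 51b = 27.5;  SP-13−SP-11: −36a − 83b = −35.9.
Solving gives a = −0.03724, b = 0.44868.
|∇z| = √(a²+b²) = 0.45022, so dip δ = arctan(0.45022) = 24.24°.
True thickness = vertical thickness × cos δ = 54 × cos 24.24° = 49.2 m.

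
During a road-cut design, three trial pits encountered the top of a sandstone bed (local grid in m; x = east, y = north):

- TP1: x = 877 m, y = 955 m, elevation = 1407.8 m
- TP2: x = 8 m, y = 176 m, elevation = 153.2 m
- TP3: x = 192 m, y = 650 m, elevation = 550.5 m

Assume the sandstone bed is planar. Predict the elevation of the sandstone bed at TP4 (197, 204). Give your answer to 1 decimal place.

Two edge vectors: TP1→TP2 = (-869, -779, -1254.6), TP1→TP3 = (-685, -305, -857.3).
Normal n = (TP1→TP2) × (TP1→TP3) = (285183.7, 114407.3, -268570).
So ∂z/∂x = −n_x/n_z = 1.06186 and ∂z/∂y = −n_y/n_z = 0.42599.
Intercept c from TP1: 1407.8 − 931.25 − 406.82 = 69.73.
At (197, 204): z = 209.2 + 86.9 + 69.73 = 365.8 m.

365.8 m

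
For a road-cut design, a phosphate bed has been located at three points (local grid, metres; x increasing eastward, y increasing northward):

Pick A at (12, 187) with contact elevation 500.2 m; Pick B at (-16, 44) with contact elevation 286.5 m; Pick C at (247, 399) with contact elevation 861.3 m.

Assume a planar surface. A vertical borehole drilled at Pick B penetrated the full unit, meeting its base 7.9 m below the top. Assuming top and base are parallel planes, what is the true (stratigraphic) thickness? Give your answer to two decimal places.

4.45 m

Let the plane be z = a·x + b·y + c.
Pick B−Pick A: −28a − 143b = −213.7;  Pick C−Pick A: 235a + 212b = 361.1.
Solving gives a = 0.22888, b = 1.44959.
|∇z| = √(a²+b²) = 1.46755, so dip δ = arctan(1.46755) = 55.73°.
True thickness = vertical thickness × cos δ = 7.9 × cos 55.73° = 4.45 m.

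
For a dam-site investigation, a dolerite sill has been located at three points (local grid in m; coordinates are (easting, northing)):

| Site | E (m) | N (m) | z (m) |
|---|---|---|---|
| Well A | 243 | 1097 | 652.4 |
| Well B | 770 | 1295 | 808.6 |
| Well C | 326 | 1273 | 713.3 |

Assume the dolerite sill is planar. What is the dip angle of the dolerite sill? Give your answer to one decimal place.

Let the plane be z = a·E + b·N + c.
Well B−Well A: 527a + 198b = 156.2;  Well C−Well A: 83a + 176b = 60.9.
Solving gives a = 0.20222, b = 0.25066.
Gradient magnitude |∇z| = √(a² + b²) = √(0.04089 + 0.06283) = 0.32206.
True dip = arctan(0.32206) = 17.9°, dipping toward SW (azimuth ≈ 219°).

17.9°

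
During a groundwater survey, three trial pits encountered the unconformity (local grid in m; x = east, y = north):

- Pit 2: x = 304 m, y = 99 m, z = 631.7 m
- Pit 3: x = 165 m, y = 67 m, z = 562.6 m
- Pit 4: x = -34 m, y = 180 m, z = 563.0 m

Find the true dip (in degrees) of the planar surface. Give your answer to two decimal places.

Let the plane be z = a·x + b·y + c.
Pit 3−Pit 2: −139a − 32b = −69.1;  Pit 4−Pit 2: −338a + 81b = −68.7.
Solving gives a = 0.35314, b = 0.62544.
Gradient magnitude |∇z| = √(a² + b²) = √(0.12471 + 0.39117) = 0.71825.
True dip = arctan(0.71825) = 35.69°, dipping toward SSW (azimuth ≈ 209°).

35.69°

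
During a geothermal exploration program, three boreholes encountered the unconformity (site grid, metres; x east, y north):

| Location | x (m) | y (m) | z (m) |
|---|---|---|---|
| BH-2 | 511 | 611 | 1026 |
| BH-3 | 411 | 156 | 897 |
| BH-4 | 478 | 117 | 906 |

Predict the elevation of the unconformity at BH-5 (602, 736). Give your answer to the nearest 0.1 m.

1078.3 m

Two edge vectors: BH-2→BH-3 = (-100, -455, -129), BH-2→BH-4 = (-33, -494, -120).
Normal n = (BH-2→BH-3) × (BH-2→BH-4) = (-9126, -7743, 34385).
So ∂z/∂x = −n_x/n_z = 0.26541 and ∂z/∂y = −n_y/n_z = 0.22519.
Intercept c from BH-2: 1026 − 135.62 − 137.59 = 752.79.
At (602, 736): z = 159.8 + 165.7 + 752.79 = 1078.3 m.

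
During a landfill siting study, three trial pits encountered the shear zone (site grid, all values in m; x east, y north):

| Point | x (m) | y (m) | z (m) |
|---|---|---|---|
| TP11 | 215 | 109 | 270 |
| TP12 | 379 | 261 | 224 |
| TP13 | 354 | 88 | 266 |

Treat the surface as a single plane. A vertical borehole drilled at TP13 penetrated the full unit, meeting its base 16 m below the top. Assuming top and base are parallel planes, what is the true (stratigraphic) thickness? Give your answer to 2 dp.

Two edge vectors: TP11→TP12 = (164, 152, -46), TP11→TP13 = (139, -21, -4).
Normal n = (TP11→TP12) × (TP11→TP13) = (-1574, -5738, -24572).
So ∂z/∂x = −n_x/n_z = −0.06406 and ∂z/∂y = −n_y/n_z = −0.23352.
|∇z| = √(a²+b²) = 0.24214, so dip δ = arctan(0.24214) = 13.61°.
True thickness = vertical thickness × cos δ = 16 × cos 13.61° = 15.55 m.

15.55 m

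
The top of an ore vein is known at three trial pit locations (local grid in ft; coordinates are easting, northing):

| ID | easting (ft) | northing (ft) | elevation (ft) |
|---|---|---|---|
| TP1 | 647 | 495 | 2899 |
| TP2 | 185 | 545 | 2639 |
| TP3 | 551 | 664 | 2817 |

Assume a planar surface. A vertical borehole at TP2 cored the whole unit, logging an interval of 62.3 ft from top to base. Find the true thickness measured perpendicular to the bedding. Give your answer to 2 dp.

Two edge vectors: TP1→TP2 = (-462, 50, -260), TP1→TP3 = (-96, 169, -82).
Normal n = (TP1→TP2) × (TP1→TP3) = (39840, -12924, -73278).
So ∂z/∂easting = −n_x/n_z = 0.54368 and ∂z/∂northing = −n_y/n_z = −0.17637.
|∇z| = √(a²+b²) = 0.57157, so dip δ = arctan(0.57157) = 29.75°.
True thickness = vertical thickness × cos δ = 62.3 × cos 29.75° = 54.09 ft.

54.09 ft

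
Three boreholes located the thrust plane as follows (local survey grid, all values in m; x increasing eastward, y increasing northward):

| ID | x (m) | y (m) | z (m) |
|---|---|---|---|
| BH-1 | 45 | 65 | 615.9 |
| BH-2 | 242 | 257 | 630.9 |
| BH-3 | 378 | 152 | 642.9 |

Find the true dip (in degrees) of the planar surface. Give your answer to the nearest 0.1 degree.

Let the plane be z = a·x + b·y + c.
BH-2−BH-1: 197a + 192b = 15;  BH-3−BH-1: 333a + 87b = 27.
Solving gives a = 0.08289, b = −0.00692.
Gradient magnitude |∇z| = √(a² + b²) = √(0.00687 + 0.00005) = 0.08318.
True dip = arctan(0.08318) = 4.8°, dipping toward W (azimuth ≈ 275°).

4.8°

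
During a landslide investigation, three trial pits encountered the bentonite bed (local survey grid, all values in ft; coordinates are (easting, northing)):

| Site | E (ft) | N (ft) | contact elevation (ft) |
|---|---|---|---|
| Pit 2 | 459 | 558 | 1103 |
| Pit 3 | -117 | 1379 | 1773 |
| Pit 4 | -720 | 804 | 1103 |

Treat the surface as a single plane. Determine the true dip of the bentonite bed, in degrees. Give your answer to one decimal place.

44.3°

Two edge vectors: Pit 2→Pit 3 = (-576, 821, 670), Pit 2→Pit 4 = (-1179, 246, 0).
Normal n = (Pit 2→Pit 3) × (Pit 2→Pit 4) = (-164820, -789930, 826263).
So ∂z/∂E = −n_x/n_z = 0.19948 and ∂z/∂N = −n_y/n_z = 0.95603.
Gradient magnitude |∇z| = √(a² + b²) = √(0.03979 + 0.91399) = 0.97662.
True dip = arctan(0.97662) = 44.3°, dipping toward SSW (azimuth ≈ 192°).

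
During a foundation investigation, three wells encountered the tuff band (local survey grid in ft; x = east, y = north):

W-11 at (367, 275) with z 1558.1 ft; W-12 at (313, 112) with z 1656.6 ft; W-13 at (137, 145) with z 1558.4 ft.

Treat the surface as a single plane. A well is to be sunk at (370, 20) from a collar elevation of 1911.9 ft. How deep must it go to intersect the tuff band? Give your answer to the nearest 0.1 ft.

Let the plane be z = a·x + b·y + c.
W-12−W-11: −54a − 163b = 98.5;  W-13−W-11: −230a − 130b = 0.3.
Solving gives a = 0.41864, b = −0.74299.
Then c = 1558.1 − a·367 − b·275 = 1608.78.
At (370, 20): z_contact = 154.90 − 14.86 + 1608.78 = 1748.82 ft.
Depth below ground = 1911.9 − 1748.82 = 163.1 ft.

163.1 ft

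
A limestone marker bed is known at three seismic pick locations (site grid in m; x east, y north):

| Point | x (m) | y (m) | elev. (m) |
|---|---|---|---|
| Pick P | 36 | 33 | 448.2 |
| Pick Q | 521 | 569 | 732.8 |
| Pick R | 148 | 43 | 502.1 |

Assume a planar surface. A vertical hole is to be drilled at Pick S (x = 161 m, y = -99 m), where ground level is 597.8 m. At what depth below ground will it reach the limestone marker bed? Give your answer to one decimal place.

104.3 m

Two edge vectors: Pick P→Pick Q = (485, 536, 284.6), Pick P→Pick R = (112, 10, 53.9).
Normal n = (Pick P→Pick Q) × (Pick P→Pick R) = (26044.4, 5733.7, -55182).
So ∂z/∂x = −n_x/n_z = 0.47197 and ∂z/∂y = −n_y/n_z = 0.10391.
Intercept c from Pick P: 448.2 − 16.99 − 3.43 = 427.78.
At (161, -99): z_contact = 75.99 − 10.29 + 427.78 = 493.48 m.
Depth below ground = 597.8 − 493.48 = 104.3 m.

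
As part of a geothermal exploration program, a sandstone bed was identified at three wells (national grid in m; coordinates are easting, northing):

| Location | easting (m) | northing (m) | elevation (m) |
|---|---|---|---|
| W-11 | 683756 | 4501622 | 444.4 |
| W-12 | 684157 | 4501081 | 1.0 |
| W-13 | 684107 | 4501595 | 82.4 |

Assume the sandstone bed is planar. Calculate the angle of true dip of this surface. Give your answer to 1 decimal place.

Let the plane be z = a·easting + b·northing + c.
W-12−W-11: 401a − 541b = −443.4;  W-13−W-11: 351a − 27b = −362.
Solving gives a = −1.02684, b = 0.05848.
Gradient magnitude |∇z| = √(a² + b²) = √(1.05440 + 0.00342) = 1.02850.
True dip = arctan(1.02850) = 45.8°, dipping toward E (azimuth ≈ 093°).

45.8°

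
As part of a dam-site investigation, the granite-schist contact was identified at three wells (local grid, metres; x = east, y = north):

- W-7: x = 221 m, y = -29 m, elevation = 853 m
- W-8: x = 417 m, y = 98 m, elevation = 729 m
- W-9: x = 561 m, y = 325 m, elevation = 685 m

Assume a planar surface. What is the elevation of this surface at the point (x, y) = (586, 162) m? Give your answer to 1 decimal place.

Let the plane be z = a·x + b·y + c.
W-8−W-7: 196a + 127b = −124;  W-9−W-7: 340a + 354b = −168.
Solving gives a = −0.86094, b = 0.35231.
Then c = 853 − a·221 − b·-29 = 1053.48.
At (586, 162): z = −504.5 + 57.1 + 1053.48 = 606.0 m.

606.0 m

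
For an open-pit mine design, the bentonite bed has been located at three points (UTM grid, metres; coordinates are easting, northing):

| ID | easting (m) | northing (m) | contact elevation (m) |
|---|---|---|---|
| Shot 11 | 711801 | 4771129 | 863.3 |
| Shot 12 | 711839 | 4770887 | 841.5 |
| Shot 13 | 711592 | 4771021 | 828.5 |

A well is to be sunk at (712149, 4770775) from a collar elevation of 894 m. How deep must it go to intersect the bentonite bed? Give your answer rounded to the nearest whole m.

Two edge vectors: Shot 11→Shot 12 = (38, -242, -21.8), Shot 11→Shot 13 = (-209, -108, -34.8).
Normal n = (Shot 11→Shot 12) × (Shot 11→Shot 13) = (6067.2, 5878.6, -54682).
So ∂z/∂easting = −n_x/n_z = 0.11095424 and ∂z/∂northing = −n_y/n_z = 0.10750521.
Intercept c from Shot 11: 863.3 − 78977.34 − 512921.23 = −591035.28.
At (712149, 4770775): z_contact = 79016.0 + 512883.2 − 591035.28 = 863.9 m.
Depth below ground = 894 − 863.9 = 30 m.

30 m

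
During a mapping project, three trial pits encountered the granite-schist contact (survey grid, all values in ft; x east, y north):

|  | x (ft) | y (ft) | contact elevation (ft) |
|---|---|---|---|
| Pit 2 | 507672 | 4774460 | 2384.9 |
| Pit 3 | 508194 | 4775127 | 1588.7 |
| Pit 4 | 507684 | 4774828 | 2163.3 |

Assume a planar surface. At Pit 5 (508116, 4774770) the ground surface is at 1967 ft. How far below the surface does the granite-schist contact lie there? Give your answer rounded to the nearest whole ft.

111 ft

Let the plane be z = a·x + b·y + c.
Pit 3−Pit 2: 522a + 667b = −796.2;  Pit 4−Pit 2: 12a + 368b = −221.6.
Solving gives a = −0.78870565, b = −0.57645525.
Then c = 2384.9 − a·507672 − b·4774460 = 3155051.21.
At (508116, 4774770): z_contact = −400754.0 − 2752441.2 + 3155051.21 = 1856.0 ft.
Depth below ground = 1967 − 1856.0 = 111 ft.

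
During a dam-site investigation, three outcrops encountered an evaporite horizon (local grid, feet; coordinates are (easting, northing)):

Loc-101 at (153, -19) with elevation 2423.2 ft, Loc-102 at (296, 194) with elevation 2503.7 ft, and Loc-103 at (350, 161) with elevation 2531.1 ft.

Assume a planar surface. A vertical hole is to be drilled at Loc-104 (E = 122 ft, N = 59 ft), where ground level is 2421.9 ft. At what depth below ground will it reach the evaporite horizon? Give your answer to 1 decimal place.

12.9 ft

Two edge vectors: Loc-101→Loc-102 = (143, 213, 80.5), Loc-101→Loc-103 = (197, 180, 107.9).
Normal n = (Loc-101→Loc-102) × (Loc-101→Loc-103) = (8492.7, 428.8, -16221).
So ∂z/∂E = −n_x/n_z = 0.52356 and ∂z/∂N = −n_y/n_z = 0.02643.
Intercept c from Loc-101: 2423.2 − 80.10 + 0.50 = 2343.60.
At (122, 59): z_contact = 63.87 + 1.56 + 2343.60 = 2409.03 ft.
Depth below ground = 2421.9 − 2409.03 = 12.9 ft.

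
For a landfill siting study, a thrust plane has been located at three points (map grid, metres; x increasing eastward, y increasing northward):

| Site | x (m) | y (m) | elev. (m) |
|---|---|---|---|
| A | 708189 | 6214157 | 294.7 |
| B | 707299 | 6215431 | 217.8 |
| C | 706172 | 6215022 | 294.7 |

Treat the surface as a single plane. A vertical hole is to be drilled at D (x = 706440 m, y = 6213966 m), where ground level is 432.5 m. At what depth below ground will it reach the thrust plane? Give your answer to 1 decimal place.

Let the plane be z = a·x + b·y + c.
B−A: −890a + 1274b = −76.9;  C−A: −2017a + 865b = 0.
Solving gives a = −0.036958664, b = −0.086179915.
Then c = 294.7 − a·708189 − b·6214157 = 562003.94.
At (706440, 6213966): z_contact = −26109.08 − 535519.06 + 562003.94 = 375.80 m.
Depth below ground = 432.5 − 375.80 = 56.7 m.

56.7 m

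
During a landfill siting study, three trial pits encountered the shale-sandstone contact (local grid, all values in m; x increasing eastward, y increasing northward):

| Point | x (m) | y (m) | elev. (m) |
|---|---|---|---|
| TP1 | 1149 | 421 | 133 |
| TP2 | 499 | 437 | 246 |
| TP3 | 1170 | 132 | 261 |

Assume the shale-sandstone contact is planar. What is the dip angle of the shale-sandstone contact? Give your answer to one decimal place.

26.2°

Let the plane be z = a·x + b·y + c.
TP2−TP1: −650a + 16b = 113;  TP3−TP1: 21a − 289b = 128.
Solving gives a = −0.18508, b = −0.45636.
Gradient magnitude |∇z| = √(a² + b²) = √(0.03425 + 0.20826) = 0.49246.
True dip = arctan(0.49246) = 26.2°, dipping toward NNE (azimuth ≈ 022°).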